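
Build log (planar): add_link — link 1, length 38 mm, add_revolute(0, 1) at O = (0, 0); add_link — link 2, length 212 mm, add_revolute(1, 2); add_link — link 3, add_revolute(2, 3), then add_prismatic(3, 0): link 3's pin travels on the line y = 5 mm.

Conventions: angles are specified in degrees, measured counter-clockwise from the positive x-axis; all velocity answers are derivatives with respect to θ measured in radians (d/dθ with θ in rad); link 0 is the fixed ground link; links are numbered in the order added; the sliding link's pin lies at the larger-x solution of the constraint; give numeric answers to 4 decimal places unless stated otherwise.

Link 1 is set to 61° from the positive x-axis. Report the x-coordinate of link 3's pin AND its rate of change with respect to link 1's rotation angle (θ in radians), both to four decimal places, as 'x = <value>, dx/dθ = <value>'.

geometry: r = 38 mm, L = 212 mm, e = 5 mm
crank pin P = (r cos θ, r sin θ) = (18.422766, 33.235549)
h = r sin θ − e = 33.235549 − 5 = 28.235549
x = r cos θ + √(L² − h²) = 18.422766 + 210.111289 = 228.534055
dx/dθ = −r sin θ − h·r cos θ/√(L² − h²) (θ in radians; h = 28.235549) = -35.711270

x = 228.5341, dx/dθ = -35.7113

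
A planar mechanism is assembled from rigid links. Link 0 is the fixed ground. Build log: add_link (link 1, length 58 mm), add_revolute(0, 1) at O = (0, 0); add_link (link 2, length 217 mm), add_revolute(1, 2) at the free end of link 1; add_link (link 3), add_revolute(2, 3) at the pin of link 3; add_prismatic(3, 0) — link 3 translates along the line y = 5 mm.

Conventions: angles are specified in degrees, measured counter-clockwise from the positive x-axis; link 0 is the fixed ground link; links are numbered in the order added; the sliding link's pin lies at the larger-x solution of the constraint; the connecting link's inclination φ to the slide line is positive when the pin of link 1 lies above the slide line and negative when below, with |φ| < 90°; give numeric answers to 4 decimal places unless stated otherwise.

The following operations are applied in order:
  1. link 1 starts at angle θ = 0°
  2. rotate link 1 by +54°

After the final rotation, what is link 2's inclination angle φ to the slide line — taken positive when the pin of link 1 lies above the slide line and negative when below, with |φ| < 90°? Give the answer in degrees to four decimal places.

geometry: r = 58 mm, L = 217 mm, e = 5 mm; θ starts at 0°
rotate link 1 by +54°: θ ← 0° +54° = 54°
h = r sin θ − e = 46.922986 − 5 = 41.922986
sin φ = h / L = 41.922986 / 217 = 0.19319348
φ = arcsin(0.19319348) = 11.139211°

11.1392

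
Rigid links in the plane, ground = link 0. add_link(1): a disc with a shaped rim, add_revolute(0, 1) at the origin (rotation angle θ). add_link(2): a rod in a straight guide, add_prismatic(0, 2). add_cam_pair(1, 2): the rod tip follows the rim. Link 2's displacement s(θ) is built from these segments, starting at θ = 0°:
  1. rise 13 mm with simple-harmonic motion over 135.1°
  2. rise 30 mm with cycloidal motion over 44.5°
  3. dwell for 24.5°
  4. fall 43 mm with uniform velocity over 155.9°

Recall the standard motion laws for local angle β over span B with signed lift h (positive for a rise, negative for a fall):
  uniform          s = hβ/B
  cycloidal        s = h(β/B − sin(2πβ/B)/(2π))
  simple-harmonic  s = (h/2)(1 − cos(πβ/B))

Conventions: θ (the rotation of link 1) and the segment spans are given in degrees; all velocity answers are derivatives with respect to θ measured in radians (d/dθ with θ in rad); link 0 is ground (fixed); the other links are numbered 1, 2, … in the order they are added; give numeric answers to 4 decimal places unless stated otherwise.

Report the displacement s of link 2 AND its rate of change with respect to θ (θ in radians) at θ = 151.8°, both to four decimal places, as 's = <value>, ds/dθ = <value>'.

segment 1 (0° to 135.1°, simple-harmonic, h = 13) is passed completely: s = 0.0000 + (13) = 13.0000
θ = 151.8° falls in segment 2 (135.1° to 179.6°, cycloidal, h = 30): β = 151.8 − 135.1 = 16.7°, B = 44.5°; Δs = 30·(0.3753 − sin(2π·0.3753)/(2π)) = 7.8882; s = 13.0000 + 7.8882 = 20.8882
velocity in seg [135.1°–179.6°] (cycloidal), θ in radians: β = 16.7° = 0.2915 rad, B = 44.5° = 0.7767 rad; ds/dθ = (h/B)(1 − cos(2πβ/B)) = (30/0.7767)(1 − cos(2π·0.3753)) = 65.987498 mm/rad

s = 20.8882, ds/dθ = 65.9875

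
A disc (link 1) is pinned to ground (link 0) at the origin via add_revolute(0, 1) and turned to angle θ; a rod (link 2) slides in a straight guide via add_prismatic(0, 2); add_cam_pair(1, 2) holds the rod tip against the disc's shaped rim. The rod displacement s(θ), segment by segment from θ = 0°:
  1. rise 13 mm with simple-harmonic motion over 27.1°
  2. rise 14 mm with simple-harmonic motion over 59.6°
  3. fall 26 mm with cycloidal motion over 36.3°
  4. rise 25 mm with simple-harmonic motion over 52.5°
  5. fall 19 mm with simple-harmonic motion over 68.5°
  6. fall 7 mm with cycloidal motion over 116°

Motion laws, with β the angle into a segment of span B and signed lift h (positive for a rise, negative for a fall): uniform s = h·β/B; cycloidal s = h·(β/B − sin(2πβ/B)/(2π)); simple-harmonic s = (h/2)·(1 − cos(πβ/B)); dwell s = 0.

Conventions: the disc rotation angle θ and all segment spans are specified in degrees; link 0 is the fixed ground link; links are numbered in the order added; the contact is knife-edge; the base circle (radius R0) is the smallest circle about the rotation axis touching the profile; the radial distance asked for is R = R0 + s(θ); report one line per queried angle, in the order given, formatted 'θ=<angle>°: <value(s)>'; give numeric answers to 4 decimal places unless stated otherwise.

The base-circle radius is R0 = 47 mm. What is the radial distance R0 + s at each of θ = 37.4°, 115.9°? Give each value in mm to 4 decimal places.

segment 1 (0° to 27.1°, simple-harmonic, h = 13) is passed completely: s = 0.0000 + (13) = 13.0000
θ = 37.4° falls in segment 2 (27.1° to 86.7°, simple-harmonic, h = 14): β = 37.4 − 27.1 = 10.3°, B = 59.6°; Δs = 14/2·(1 − cos(π·0.1728)) = 1.0066; s = 13.0000 + 1.0066 = 14.0066
segment 2 (27.1° to 86.7°, simple-harmonic, h = 14) is passed completely: s = 13.0000 + (14) = 27.0000
θ = 115.9° falls in segment 3 (86.7° to 123°, cycloidal, h = -26): β = 115.9 − 86.7 = 29.2°, B = 36.3°; Δs = -26·(0.8044 − sin(2π·0.8044)/(2π)) = -24.8132; s = 27.0000 − 24.8132 = 2.1868
θ=37.4°: R = R0 + s = 47 + 14.0066 = 61.0066
θ=115.9°: R = R0 + s = 47 + 2.1868 = 49.1868

θ=37.4°: 61.0066
θ=115.9°: 49.1868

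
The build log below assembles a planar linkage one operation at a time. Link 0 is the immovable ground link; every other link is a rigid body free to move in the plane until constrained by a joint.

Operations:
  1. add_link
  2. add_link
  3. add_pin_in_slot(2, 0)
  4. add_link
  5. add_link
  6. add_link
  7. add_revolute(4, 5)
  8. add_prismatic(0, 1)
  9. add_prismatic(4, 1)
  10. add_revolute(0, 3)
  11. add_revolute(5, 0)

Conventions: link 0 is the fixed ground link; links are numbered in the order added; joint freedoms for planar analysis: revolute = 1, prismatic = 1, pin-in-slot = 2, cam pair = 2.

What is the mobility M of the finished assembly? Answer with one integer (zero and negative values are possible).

L=1 J1=0 J2=0
add link → L=2 J1=0 J2=0
add link → L=3 J1=0 J2=0
PS@2,0 dof=2 J2 → L=3 J1=0 J2=1
add link → L=4 J1=0 J2=1
add link → L=5 J1=0 J2=1
add link → L=6 J1=0 J2=1
R@4,5 dof=1 J1 → L=6 J1=1 J2=1
P@0,1 dof=1 J1 → L=6 J1=2 J2=1
P@4,1 dof=1 J1 → L=6 J1=3 J2=1
R@0,3 dof=1 J1 → L=6 J1=4 J2=1
R@5,0 dof=1 J1 → L=6 J1=5 J2=1
M=3(L−1)−2J1−J2=3·5−2·5−1=4

M = 4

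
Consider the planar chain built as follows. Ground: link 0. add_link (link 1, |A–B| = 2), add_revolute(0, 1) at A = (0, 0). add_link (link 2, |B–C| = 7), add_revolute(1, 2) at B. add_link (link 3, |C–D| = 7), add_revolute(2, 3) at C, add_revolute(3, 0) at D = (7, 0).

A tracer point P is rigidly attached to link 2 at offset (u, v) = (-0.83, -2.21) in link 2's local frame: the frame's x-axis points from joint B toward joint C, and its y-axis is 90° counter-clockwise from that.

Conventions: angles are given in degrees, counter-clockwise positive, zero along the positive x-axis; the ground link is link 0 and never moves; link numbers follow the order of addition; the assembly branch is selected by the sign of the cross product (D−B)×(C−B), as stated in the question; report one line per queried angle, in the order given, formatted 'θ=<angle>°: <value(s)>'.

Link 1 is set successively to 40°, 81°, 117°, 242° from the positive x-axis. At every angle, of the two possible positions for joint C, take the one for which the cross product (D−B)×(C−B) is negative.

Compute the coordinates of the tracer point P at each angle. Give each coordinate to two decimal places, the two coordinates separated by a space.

A=(0,0), D=(7.00,0)
θ=40°: B = A + 2.00·(cos40°, sin40°) = (1.5321, 1.2856)
θ=40°: |BD| = 5.6170
θ=40°: circle(B,7.00) ∩ circle(D,7.00): a=2.8085, h=6.4119
θ=40°:   candidates: C₊=(5.7335,6.8845) cross=36.016; C₋=(2.7985,-5.5989) cross=-36.016
θ=40°:   branch - wants cross < 0 → take C=(2.7985,-5.5989) (cross=-36.016)
θ=40°: ex = (C−B)/|BC| = (0.1809,-0.9835); ey = (0.9835,0.1809)
θ=40°: P = B + -0.83·ex + -2.21·ey = (-0.7916,1.7020)
θ=81°: B = A + 2.00·(cos81°, sin81°) = (0.3129, 1.9754)
θ=81°: |BD| = 6.9728
θ=81°: circle(B,7.00) ∩ circle(D,7.00): a=3.4864, h=6.0700
θ=81°:   candidates: C₊=(5.3761,6.8090) cross=42.325; C₋=(1.9368,-4.8336) cross=-42.325
θ=81°:   branch - wants cross < 0 → take C=(1.9368,-4.8336) (cross=-42.325)
θ=81°: ex = (C−B)/|BC| = (0.2320,-0.9727); ey = (0.9727,0.2320)
θ=81°: P = B + -0.83·ex + -2.21·ey = (-2.0294,2.2700)
θ=117°: B = A + 2.00·(cos117°, sin117°) = (-0.9080, 1.7820)
θ=117°: |BD| = 8.1063
θ=117°: circle(B,7.00) ∩ circle(D,7.00): a=4.0531, h=5.7072
θ=117°:   candidates: C₊=(4.3006,6.4586) cross=46.264; C₋=(1.7914,-4.6766) cross=-46.264
θ=117°:   branch - wants cross < 0 → take C=(1.7914,-4.6766) (cross=-46.264)
θ=117°: ex = (C−B)/|BC| = (0.3856,-0.9227); ey = (0.9227,0.3856)
θ=117°: P = B + -0.83·ex + -2.21·ey = (-3.2671,1.6956)
θ=242°: B = A + 2.00·(cos242°, sin242°) = (-0.9389, -1.7659)
θ=242°: |BD| = 8.1330
θ=242°: circle(B,7.00) ∩ circle(D,7.00): a=4.0665, h=5.6977
θ=242°:   candidates: C₊=(1.7934,4.6788) cross=46.339; C₋=(4.2677,-6.4447) cross=-46.339
θ=242°:   branch - wants cross < 0 → take C=(4.2677,-6.4447) (cross=-46.339)
θ=242°: ex = (C−B)/|BC| = (0.7438,-0.6684); ey = (0.6684,0.7438)
θ=242°: P = B + -0.83·ex + -2.21·ey = (-3.0335,-2.8549)

θ=40°: -0.79 1.70
θ=81°: -2.03 2.27
θ=117°: -3.27 1.70
θ=242°: -3.03 -2.85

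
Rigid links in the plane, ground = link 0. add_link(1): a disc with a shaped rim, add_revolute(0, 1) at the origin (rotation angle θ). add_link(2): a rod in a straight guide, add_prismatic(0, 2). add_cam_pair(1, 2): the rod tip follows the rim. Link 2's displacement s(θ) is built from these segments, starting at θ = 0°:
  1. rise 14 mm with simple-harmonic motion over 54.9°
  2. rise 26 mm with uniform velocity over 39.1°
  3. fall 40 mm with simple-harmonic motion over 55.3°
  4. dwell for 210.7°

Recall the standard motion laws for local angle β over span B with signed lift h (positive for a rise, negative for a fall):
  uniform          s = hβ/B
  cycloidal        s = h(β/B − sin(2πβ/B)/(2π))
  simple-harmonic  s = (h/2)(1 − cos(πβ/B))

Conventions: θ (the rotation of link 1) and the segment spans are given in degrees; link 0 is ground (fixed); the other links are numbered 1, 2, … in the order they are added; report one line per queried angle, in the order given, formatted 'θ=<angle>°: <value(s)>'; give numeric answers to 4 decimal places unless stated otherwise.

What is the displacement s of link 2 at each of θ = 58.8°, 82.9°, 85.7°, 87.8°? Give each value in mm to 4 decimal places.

segment 1 (0° to 54.9°, simple-harmonic, h = 14) is passed completely: s = 0.0000 + (14) = 14.0000
θ = 58.8° falls in segment 2 (54.9° to 94°, uniform, h = 26): β = 58.8 − 54.9 = 3.9°, B = 39.1°; Δs = 26·3.9/39.1 = 2.5934; s = 14.0000 + 2.5934 = 16.5934
θ = 82.9° falls in segment 2 (54.9° to 94°, uniform, h = 26): β = 82.9 − 54.9 = 28°, B = 39.1°; Δs = 26·28/39.1 = 18.6189; s = 14.0000 + 18.6189 = 32.6189
θ = 85.7° falls in segment 2 (54.9° to 94°, uniform, h = 26): β = 85.7 − 54.9 = 30.8°, B = 39.1°; Δs = 26·30.8/39.1 = 20.4808; s = 14.0000 + 20.4808 = 34.4808
θ = 87.8° falls in segment 2 (54.9° to 94°, uniform, h = 26): β = 87.8 − 54.9 = 32.9°, B = 39.1°; Δs = 26·32.9/39.1 = 21.8772; s = 14.0000 + 21.8772 = 35.8772

θ=58.8°: 16.5934
θ=82.9°: 32.6189
θ=85.7°: 34.4808
θ=87.8°: 35.8772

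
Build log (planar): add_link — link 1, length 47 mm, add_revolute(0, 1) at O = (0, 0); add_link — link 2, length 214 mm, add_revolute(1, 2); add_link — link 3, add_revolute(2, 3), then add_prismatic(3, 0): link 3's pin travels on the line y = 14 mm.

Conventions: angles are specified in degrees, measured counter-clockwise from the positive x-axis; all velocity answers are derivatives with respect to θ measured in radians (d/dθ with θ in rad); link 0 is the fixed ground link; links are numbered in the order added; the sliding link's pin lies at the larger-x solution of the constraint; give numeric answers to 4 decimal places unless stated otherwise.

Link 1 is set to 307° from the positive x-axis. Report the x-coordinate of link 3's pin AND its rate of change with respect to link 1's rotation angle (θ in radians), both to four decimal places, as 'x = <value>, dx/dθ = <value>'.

geometry: r = 47 mm, L = 214 mm, e = 14 mm
crank pin P = (r cos θ, r sin θ) = (28.285306, -37.535869)
h = r sin θ − e = -37.535869 − 14 = -51.535869
x = r cos θ + √(L² − h²) = 28.285306 + 207.701840 = 235.987146
dx/dθ = −r sin θ − h·r cos θ/√(L² − h²) (θ in radians; h = -51.535869) = 44.554140

x = 235.9871, dx/dθ = 44.5541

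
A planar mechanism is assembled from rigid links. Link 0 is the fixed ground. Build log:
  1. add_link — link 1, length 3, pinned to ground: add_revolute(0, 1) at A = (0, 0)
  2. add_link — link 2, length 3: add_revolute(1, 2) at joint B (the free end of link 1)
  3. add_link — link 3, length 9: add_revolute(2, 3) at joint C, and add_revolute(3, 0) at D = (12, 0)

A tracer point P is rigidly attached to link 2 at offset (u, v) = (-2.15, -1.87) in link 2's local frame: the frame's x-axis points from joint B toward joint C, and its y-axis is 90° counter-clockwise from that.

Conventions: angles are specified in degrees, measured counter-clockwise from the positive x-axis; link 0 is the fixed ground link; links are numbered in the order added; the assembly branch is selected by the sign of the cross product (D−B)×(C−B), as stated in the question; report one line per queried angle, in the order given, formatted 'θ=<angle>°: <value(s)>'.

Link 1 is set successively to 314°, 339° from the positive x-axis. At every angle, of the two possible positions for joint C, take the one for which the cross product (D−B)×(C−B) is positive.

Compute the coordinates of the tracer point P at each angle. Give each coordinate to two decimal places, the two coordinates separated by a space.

A=(0,0), D=(12.00,0)
θ=314°: B = A + 3.00·(cos314°, sin314°) = (2.0840, -2.1580)
θ=314°: |BD| = 10.1481
θ=314°: circle(B,3.00) ∩ circle(D,9.00): a=1.5266, h=2.5825
θ=314°:   candidates: C₊=(3.0265,0.6901) cross=26.208; C₋=(4.1249,-4.3568) cross=-26.208
θ=314°:   branch + wants cross > 0 → take C=(3.0265,0.6901) (cross=26.208)
θ=314°: ex = (C−B)/|BC| = (0.3142,0.9494); ey = (-0.9494,0.3142)
θ=314°: P = B + -2.15·ex + -1.87·ey = (3.1838,-4.7867)
θ=339°: B = A + 3.00·(cos339°, sin339°) = (2.8007, -1.0751)
θ=339°: |BD| = 9.2619
θ=339°: circle(B,3.00) ∩ circle(D,9.00): a=0.7440, h=2.9063
θ=339°:   candidates: C₊=(3.2024,1.8979) cross=26.918; C₋=(3.8771,-3.8754) cross=-26.918
θ=339°:   branch + wants cross > 0 → take C=(3.2024,1.8979) (cross=26.918)
θ=339°: ex = (C−B)/|BC| = (0.1339,0.9910); ey = (-0.9910,0.1339)
θ=339°: P = B + -2.15·ex + -1.87·ey = (4.3661,-3.4561)

θ=314°: 3.18 -4.79
θ=339°: 4.37 -3.46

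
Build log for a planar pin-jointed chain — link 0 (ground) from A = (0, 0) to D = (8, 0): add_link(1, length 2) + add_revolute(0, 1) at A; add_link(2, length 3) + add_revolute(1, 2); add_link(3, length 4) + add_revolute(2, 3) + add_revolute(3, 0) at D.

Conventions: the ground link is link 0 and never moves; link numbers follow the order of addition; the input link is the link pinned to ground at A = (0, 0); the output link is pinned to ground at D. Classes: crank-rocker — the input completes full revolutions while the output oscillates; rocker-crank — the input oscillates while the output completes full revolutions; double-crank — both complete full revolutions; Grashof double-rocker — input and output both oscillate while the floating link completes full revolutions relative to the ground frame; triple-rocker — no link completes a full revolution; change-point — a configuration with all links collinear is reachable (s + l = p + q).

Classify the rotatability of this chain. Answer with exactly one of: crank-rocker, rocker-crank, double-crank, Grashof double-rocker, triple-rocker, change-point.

lengths: ground=8, input=2, coupler=3, output=4
sorted: s=2 (shortest), l=8 (longest), p+q=7
s + l = 10 vs p + q = 7
s + l > p + q → non-Grashof → no link fully rotates → triple-rocker

triple-rocker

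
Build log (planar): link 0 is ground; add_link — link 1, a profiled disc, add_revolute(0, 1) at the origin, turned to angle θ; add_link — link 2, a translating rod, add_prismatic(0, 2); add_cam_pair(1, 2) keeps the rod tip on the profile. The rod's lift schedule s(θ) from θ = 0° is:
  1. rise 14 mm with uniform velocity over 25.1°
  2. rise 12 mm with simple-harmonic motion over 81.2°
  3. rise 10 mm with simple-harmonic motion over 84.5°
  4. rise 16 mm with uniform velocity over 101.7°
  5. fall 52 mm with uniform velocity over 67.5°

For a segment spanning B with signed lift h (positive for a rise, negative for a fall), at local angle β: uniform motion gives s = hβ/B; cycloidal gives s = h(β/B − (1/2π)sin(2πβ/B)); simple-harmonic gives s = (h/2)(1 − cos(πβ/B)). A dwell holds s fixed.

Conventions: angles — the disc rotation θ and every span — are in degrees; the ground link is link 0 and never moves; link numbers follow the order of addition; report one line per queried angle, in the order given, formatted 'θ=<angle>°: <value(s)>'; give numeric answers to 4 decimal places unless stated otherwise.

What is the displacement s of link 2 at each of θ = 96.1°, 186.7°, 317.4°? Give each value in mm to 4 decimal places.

seg 1 [0°–25.1°] uniform, h=14: full span → s += 14 → s = 14.0000
seg 2 [25.1°–106.3°] simple-harmonic, h=12: θ=96.1° here. β=71, B=81.2. 12/2·(1 − cos(π·0.8744)) = 11.5388 → s = 25.5388
seg 2 [25.1°–106.3°] simple-harmonic, h=12: full span → s += 12 → s = 26.0000
seg 3 [106.3°–190.8°] simple-harmonic, h=10: θ=186.7° here. β=80.4, B=84.5. 10/2·(1 − cos(π·0.9515)) = 9.9420 → s = 35.9420
seg 3 [106.3°–190.8°] simple-harmonic, h=10: full span → s += 10 → s = 36.0000
seg 4 [190.8°–292.5°] uniform, h=16: full span → s += 16 → s = 52.0000
seg 5 [292.5°–360°] uniform, h=-52: θ=317.4° here. β=24.9, B=67.5. -52·24.9/67.5 = -19.1822 → s = 32.8178

θ=96.1°: 25.5388
θ=186.7°: 35.9420
θ=317.4°: 32.8178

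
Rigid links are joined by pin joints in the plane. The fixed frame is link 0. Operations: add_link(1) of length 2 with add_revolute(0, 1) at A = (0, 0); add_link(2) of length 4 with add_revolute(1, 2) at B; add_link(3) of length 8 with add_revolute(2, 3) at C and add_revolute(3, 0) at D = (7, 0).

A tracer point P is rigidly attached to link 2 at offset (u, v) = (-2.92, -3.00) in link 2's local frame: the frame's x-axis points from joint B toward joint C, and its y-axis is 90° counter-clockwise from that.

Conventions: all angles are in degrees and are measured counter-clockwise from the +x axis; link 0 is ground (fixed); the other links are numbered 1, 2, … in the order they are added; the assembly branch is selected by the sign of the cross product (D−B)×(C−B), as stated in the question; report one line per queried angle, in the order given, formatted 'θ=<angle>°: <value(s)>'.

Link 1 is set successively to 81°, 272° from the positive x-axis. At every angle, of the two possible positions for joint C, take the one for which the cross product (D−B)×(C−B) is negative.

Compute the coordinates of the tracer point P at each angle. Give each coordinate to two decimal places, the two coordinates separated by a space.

A=(0,0), D=(7.00,0)
θ=81°: B = A + 2.00·(cos81°, sin81°) = (0.3129, 1.9754)
θ=81°: |BD| = 6.9728
θ=81°: circle(B,4.00) ∩ circle(D,8.00): a=0.0444, h=3.9998
θ=81°:   candidates: C₊=(1.4886,5.7987) cross=27.889; C₋=(-0.7776,-1.8731) cross=-27.889
θ=81°:   branch - wants cross < 0 → take C=(-0.7776,-1.8731) (cross=-27.889)
θ=81°: ex = (C−B)/|BC| = (-0.2726,-0.9621); ey = (0.9621,-0.2726)
θ=81°: P = B + -2.92·ex + -3.00·ey = (-1.7774,5.6026)
θ=272°: B = A + 2.00·(cos272°, sin272°) = (0.0698, -1.9988)
θ=272°: |BD| = 7.2127
θ=272°: circle(B,4.00) ∩ circle(D,8.00): a=0.2789, h=3.9903
θ=272°:   candidates: C₊=(-0.7680,1.9125) cross=28.781; C₋=(1.4435,-5.7555) cross=-28.781
θ=272°:   branch - wants cross < 0 → take C=(1.4435,-5.7555) (cross=-28.781)
θ=272°: ex = (C−B)/|BC| = (0.3434,-0.9392); ey = (0.9392,0.3434)
θ=272°: P = B + -2.92·ex + -3.00·ey = (-3.7506,-0.2867)

θ=81°: -1.78 5.60
θ=272°: -3.75 -0.29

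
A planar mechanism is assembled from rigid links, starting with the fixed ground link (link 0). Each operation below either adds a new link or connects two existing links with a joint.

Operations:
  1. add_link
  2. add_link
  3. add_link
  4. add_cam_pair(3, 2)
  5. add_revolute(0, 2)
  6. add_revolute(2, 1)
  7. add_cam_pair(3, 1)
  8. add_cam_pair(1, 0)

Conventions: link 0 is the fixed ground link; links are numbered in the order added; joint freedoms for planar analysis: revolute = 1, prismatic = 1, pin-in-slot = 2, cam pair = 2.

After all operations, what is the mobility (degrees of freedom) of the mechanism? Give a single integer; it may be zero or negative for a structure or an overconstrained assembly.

L=1 J1=0 J2=0
add link → L=2 J1=0 J2=0
add link → L=3 J1=0 J2=0
add link → L=4 J1=0 J2=0
C@3,2 dof=2 J2 → L=4 J1=0 J2=1
R@0,2 dof=1 J1 → L=4 J1=1 J2=1
R@2,1 dof=1 J1 → L=4 J1=2 J2=1
C@3,1 dof=2 J2 → L=4 J1=2 J2=2
C@1,0 dof=2 J2 → L=4 J1=2 J2=3
M=3(L−1)−2J1−J2=3·3−2·2−3=2

M = 2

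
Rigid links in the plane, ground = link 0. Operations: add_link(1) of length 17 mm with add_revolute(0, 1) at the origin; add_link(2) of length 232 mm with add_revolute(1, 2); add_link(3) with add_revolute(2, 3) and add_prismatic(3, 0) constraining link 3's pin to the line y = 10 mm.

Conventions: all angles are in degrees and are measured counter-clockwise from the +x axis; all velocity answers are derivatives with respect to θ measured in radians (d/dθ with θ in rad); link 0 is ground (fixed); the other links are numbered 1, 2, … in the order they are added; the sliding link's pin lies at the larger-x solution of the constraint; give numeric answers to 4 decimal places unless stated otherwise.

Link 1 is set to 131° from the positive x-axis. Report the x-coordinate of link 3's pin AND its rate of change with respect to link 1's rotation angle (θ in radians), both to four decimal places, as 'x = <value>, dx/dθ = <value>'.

geometry: r = 17 mm, L = 232 mm, e = 10 mm
crank pin P = (r cos θ, r sin θ) = (-11.153003, 12.830063)
h = r sin θ − e = 12.830063 − 10 = 2.830063
x = r cos θ + √(L² − h²) = -11.153003 + 231.982738 = 220.829735
dx/dθ = −r sin θ − h·r cos θ/√(L² − h²) (θ in radians; h = 2.830063) = -12.694002

x = 220.8297, dx/dθ = -12.6940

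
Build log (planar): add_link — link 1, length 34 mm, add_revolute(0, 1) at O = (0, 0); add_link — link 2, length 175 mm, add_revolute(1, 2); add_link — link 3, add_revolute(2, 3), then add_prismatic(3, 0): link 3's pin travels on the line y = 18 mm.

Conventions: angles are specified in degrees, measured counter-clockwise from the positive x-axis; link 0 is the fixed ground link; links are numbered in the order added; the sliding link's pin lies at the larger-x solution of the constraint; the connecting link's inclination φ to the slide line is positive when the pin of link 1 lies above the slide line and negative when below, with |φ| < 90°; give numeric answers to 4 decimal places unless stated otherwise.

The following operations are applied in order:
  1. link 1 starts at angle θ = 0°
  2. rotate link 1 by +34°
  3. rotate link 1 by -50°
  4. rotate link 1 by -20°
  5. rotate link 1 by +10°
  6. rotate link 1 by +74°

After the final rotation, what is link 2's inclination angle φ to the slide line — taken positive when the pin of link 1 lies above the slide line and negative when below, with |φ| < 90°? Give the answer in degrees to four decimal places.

geometry: r = 34 mm, L = 175 mm, e = 18 mm; θ starts at 0°
rotate link 1 by +34°: θ ← 0° +34° = 34°
rotate link 1 by -50°: θ ← 34° -50° = -16°
rotate link 1 by -20°: θ ← -16° -20° = -36°
rotate link 1 by +10°: θ ← -36° +10° = -26°
rotate link 1 by +74°: θ ← -26° +74° = 48°
h = r sin θ − e = 25.266924 − 18 = 7.266924
sin φ = h / L = 7.266924 / 175 = 0.04152528
φ = arcsin(0.04152528) = 2.379908°

2.3799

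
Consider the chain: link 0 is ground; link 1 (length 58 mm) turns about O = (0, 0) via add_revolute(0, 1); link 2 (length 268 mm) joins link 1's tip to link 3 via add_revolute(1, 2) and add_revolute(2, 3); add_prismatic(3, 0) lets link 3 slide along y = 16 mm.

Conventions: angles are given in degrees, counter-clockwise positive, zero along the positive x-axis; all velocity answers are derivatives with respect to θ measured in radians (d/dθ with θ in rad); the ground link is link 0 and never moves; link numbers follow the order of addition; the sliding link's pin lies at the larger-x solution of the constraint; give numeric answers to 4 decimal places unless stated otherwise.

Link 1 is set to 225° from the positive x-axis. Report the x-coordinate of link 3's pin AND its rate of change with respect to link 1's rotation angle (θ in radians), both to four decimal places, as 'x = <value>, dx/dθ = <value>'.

geometry: r = 58 mm, L = 268 mm, e = 16 mm
crank pin P = (r cos θ, r sin θ) = (-41.012193, -41.012193)
h = r sin θ − e = -41.012193 − 16 = -57.012193
x = r cos θ + √(L² − h²) = -41.012193 + 261.865633 = 220.853440
dx/dθ = −r sin θ − h·r cos θ/√(L² − h²) (θ in radians; h = -57.012193) = 32.083205

x = 220.8534, dx/dθ = 32.0832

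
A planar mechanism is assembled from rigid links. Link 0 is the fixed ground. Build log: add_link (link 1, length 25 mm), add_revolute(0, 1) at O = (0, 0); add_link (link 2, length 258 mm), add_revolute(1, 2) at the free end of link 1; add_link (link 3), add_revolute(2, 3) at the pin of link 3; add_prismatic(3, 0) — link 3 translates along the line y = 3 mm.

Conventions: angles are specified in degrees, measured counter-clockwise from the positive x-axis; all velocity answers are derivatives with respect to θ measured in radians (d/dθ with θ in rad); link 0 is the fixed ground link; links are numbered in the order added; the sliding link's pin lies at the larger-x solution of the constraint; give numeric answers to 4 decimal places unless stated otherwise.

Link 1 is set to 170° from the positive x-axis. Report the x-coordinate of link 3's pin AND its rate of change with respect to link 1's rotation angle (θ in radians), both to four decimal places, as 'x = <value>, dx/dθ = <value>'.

geometry: r = 25 mm, L = 258 mm, e = 3 mm
crank pin P = (r cos θ, r sin θ) = (-24.620194, 4.341204)
h = r sin θ − e = 4.341204 − 3 = 1.341204
x = r cos θ + √(L² − h²) = -24.620194 + 257.996514 = 233.376320
dx/dθ = −r sin θ − h·r cos θ/√(L² − h²) (θ in radians; h = 1.341204) = -4.213215

x = 233.3763, dx/dθ = -4.2132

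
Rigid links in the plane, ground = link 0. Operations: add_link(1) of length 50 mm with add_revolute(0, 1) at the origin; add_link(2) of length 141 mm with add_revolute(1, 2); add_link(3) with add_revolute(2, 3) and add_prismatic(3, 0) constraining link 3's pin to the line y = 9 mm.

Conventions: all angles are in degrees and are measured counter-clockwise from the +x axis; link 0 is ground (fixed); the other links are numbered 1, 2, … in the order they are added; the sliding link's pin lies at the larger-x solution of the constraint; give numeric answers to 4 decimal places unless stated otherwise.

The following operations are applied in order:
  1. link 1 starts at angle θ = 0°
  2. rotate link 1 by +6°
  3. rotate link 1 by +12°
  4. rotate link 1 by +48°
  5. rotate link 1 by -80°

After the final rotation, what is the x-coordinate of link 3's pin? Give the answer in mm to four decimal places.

geometry: r = 50 mm, L = 141 mm, e = 9 mm; θ starts at 0°
rotate link 1 by +6°: θ ← 0° +6° = 6°
rotate link 1 by +12°: θ ← 6° +12° = 18°
rotate link 1 by +48°: θ ← 18° +48° = 66°
rotate link 1 by -80°: θ ← 66° -80° = -14°
crank pin P = (r cos θ, r sin θ) = (48.514786, -12.096095)
h = r sin θ − e = -12.096095 − 9 = -21.096095
x = r cos θ + √(L² − h²) = 48.514786 + 139.412893 = 187.927679

187.9277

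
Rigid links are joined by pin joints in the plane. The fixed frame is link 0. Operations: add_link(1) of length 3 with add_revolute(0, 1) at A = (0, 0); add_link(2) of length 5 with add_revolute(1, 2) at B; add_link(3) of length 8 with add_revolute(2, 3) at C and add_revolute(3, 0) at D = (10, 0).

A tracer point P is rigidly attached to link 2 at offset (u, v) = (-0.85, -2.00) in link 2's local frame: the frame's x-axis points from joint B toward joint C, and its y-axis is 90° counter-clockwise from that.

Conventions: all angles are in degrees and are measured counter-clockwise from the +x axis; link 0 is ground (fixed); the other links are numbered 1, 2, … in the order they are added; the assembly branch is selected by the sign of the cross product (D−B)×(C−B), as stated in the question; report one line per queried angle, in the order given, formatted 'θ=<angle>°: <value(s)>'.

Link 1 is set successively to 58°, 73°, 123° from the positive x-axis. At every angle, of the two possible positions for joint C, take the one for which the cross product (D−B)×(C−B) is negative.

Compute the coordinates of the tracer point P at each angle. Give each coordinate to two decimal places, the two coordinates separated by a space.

A=(0,0), D=(10.00,0)
θ=58°: B = A + 3.00·(cos58°, sin58°) = (1.5898, 2.5441)
θ=58°: |BD| = 8.7866
θ=58°: circle(B,5.00) ∩ circle(D,8.00): a=2.1740, h=4.5026
θ=58°:   candidates: C₊=(4.9744,6.2244) cross=39.563; C₋=(2.3669,-2.3951) cross=-39.563
θ=58°:   branch - wants cross < 0 → take C=(2.3669,-2.3951) (cross=-39.563)
θ=58°: ex = (C−B)/|BC| = (0.1554,-0.9878); ey = (0.9878,0.1554)
θ=58°: P = B + -0.85·ex + -2.00·ey = (-0.5181,3.0729)
θ=73°: B = A + 3.00·(cos73°, sin73°) = (0.8771, 2.8689)
θ=73°: |BD| = 9.5634
θ=73°: circle(B,5.00) ∩ circle(D,8.00): a=2.7426, h=4.1807
θ=73°:   candidates: C₊=(4.7476,6.0343) cross=39.981; C₋=(2.2393,-1.9420) cross=-39.981
θ=73°:   branch - wants cross < 0 → take C=(2.2393,-1.9420) (cross=-39.981)
θ=73°: ex = (C−B)/|BC| = (0.2724,-0.9622); ey = (0.9622,0.2724)
θ=73°: P = B + -0.85·ex + -2.00·ey = (-1.2788,3.1419)
θ=123°: B = A + 3.00·(cos123°, sin123°) = (-1.6339, 2.5160)
θ=123°: |BD| = 11.9029
θ=123°: circle(B,5.00) ∩ circle(D,8.00): a=4.3132, h=2.5291
θ=123°:   candidates: C₊=(3.1164,4.0763) cross=30.104; C₋=(2.0472,-0.8677) cross=-30.104
θ=123°:   branch - wants cross < 0 → take C=(2.0472,-0.8677) (cross=-30.104)
θ=123°: ex = (C−B)/|BC| = (0.7362,-0.6767); ey = (0.6767,0.7362)
θ=123°: P = B + -0.85·ex + -2.00·ey = (-3.6132,1.6188)

θ=58°: -0.52 3.07
θ=73°: -1.28 3.14
θ=123°: -3.61 1.62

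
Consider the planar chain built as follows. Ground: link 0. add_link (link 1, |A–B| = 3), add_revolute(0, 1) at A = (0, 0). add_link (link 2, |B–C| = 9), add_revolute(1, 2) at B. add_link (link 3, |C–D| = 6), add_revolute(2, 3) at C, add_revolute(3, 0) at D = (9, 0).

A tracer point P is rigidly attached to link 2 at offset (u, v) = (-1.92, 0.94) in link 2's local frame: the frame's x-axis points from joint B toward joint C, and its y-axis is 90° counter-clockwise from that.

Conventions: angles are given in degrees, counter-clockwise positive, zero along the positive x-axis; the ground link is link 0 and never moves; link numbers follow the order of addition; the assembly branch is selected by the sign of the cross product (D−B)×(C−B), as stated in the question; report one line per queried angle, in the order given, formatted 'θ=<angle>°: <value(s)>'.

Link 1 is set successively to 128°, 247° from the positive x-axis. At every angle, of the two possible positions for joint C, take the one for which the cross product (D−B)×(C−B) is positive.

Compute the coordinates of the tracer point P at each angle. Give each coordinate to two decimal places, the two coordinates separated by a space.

A=(0,0), D=(9.00,0)
θ=128°: B = A + 3.00·(cos128°, sin128°) = (-1.8470, 2.3640)
θ=128°: |BD| = 11.1016
θ=128°: circle(B,9.00) ∩ circle(D,6.00): a=7.5775, h=4.8560
θ=128°:   candidates: C₊=(6.5908,5.4951) cross=53.910; C₋=(4.5227,-3.9942) cross=-53.910
θ=128°:   branch + wants cross > 0 → take C=(6.5908,5.4951) (cross=53.910)
θ=128°: ex = (C−B)/|BC| = (0.9375,0.3479); ey = (-0.3479,0.9375)
θ=128°: P = B + -1.92·ex + 0.94·ey = (-3.9741,2.5774)
θ=247°: B = A + 3.00·(cos247°, sin247°) = (-1.1722, -2.7615)
θ=247°: |BD| = 10.5404
θ=247°: circle(B,9.00) ∩ circle(D,6.00): a=7.4048, h=5.1155
θ=247°:   candidates: C₊=(4.6338,4.1153) cross=53.919; C₋=(7.3142,-5.7583) cross=-53.919
θ=247°:   branch + wants cross > 0 → take C=(4.6338,4.1153) (cross=53.919)
θ=247°: ex = (C−B)/|BC| = (0.6451,0.7641); ey = (-0.7641,0.6451)
θ=247°: P = B + -1.92·ex + 0.94·ey = (-3.1290,-3.6222)

θ=128°: -3.97 2.58
θ=247°: -3.13 -3.62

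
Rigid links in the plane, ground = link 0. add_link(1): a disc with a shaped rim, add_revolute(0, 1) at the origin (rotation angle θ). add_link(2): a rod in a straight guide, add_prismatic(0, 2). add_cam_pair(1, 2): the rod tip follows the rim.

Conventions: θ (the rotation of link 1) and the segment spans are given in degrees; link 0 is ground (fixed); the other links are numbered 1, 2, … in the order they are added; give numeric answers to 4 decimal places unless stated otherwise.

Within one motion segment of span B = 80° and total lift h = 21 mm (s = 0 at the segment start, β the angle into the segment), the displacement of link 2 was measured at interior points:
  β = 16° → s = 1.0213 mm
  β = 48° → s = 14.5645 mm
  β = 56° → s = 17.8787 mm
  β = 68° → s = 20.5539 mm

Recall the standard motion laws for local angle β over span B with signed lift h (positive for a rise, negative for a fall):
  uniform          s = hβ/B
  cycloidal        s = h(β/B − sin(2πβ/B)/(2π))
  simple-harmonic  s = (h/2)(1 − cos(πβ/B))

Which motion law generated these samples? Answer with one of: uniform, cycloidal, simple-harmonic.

candidates at β/B = r: uniform s = h·r (linear in β); cycloidal s = h·(r − sin(2πr)/(2π)); simple-harmonic s = (h/2)(1 − cos(πr))
β=16°: printed 1.0213 | uniform 4.2000, cycloidal 1.0213, simple-harmonic 2.0053
β=48°: printed 14.5645 | uniform 12.6000, cycloidal 14.5645, simple-harmonic 13.7447
β=56°: printed 17.8787 | uniform 14.7000, cycloidal 17.8787, simple-harmonic 16.6717
β=68°: printed 20.5539 | uniform 17.8500, cycloidal 20.5539, simple-harmonic 19.8556
only one law matches every sample → cycloidal

cycloidal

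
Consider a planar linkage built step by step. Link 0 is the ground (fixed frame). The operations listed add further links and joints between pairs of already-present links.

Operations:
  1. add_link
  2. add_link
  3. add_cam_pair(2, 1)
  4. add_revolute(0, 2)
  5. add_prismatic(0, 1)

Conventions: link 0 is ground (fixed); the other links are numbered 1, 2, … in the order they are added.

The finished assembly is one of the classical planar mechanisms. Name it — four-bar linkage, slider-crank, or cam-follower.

links: 3 (incl. ground); joints: 1 revolute, 1 prismatic, 1 higher (cam) pair, forming one closed loop
3 links, revolute + prismatic + higher pair in one loop → cam-follower

cam-follower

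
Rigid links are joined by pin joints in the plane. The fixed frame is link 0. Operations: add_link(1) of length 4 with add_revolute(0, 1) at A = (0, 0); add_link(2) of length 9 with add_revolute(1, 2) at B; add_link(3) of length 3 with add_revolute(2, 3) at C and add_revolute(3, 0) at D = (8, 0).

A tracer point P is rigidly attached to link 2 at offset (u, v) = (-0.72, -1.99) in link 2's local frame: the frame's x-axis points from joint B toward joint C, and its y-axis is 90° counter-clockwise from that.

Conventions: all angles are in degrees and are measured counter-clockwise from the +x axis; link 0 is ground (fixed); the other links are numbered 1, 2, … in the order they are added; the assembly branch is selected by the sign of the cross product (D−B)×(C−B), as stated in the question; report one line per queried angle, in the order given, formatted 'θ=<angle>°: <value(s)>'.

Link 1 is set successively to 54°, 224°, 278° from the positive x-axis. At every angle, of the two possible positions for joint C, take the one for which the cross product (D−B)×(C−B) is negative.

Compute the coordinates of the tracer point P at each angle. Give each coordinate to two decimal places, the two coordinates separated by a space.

A=(0,0), D=(8.00,0)
θ=54°: B = A + 4.00·(cos54°, sin54°) = (2.3511, 3.2361)
θ=54°: |BD| = 6.5101
θ=54°: circle(B,9.00) ∩ circle(D,3.00): a=8.7849, h=1.9559
θ=54°:   candidates: C₊=(10.9461,0.5663) cross=12.733; C₋=(9.0016,-2.8279) cross=-12.733
θ=54°:   branch - wants cross < 0 → take C=(9.0016,-2.8279) (cross=-12.733)
θ=54°: ex = (C−B)/|BC| = (0.7389,-0.6738); ey = (0.6738,0.7389)
θ=54°: P = B + -0.72·ex + -1.99·ey = (0.4783,2.2507)
θ=224°: B = A + 4.00·(cos224°, sin224°) = (-2.8774, -2.7786)
θ=224°: |BD| = 11.2267
θ=224°: circle(B,9.00) ∩ circle(D,3.00): a=8.8200, h=1.7911
θ=224°:   candidates: C₊=(5.2249,1.1397) cross=20.108; C₋=(6.1115,-2.3310) cross=-20.108
θ=224°:   branch - wants cross < 0 → take C=(6.1115,-2.3310) (cross=-20.108)
θ=224°: ex = (C−B)/|BC| = (0.9988,0.0497); ey = (-0.0497,0.9988)
θ=224°: P = B + -0.72·ex + -1.99·ey = (-3.4975,-4.8020)
θ=278°: B = A + 4.00·(cos278°, sin278°) = (0.5567, -3.9611)
θ=278°: |BD| = 8.4317
θ=278°: circle(B,9.00) ∩ circle(D,3.00): a=8.4855, h=2.9995
θ=278°:   candidates: C₊=(6.6384,2.6732) cross=25.291; C₋=(9.4566,-2.6226) cross=-25.291
θ=278°:   branch - wants cross < 0 → take C=(9.4566,-2.6226) (cross=-25.291)
θ=278°: ex = (C−B)/|BC| = (0.9889,0.1487); ey = (-0.1487,0.9889)
θ=278°: P = B + -0.72·ex + -1.99·ey = (0.1406,-6.0360)

θ=54°: 0.48 2.25
θ=224°: -3.50 -4.80
θ=278°: 0.14 -6.04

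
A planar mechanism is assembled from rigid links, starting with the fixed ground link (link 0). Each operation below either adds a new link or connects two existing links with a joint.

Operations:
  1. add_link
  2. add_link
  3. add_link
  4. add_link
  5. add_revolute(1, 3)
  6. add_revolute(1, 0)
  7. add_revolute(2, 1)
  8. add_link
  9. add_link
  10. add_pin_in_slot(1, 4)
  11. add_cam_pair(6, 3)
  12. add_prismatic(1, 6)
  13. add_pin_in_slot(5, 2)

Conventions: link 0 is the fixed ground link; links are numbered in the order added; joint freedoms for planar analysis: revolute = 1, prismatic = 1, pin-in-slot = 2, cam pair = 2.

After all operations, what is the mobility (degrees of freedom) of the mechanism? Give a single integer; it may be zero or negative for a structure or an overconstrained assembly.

ground; <1,0,0>
#1 <2,0,0>
#2 <3,0,0>
#3 <4,0,0>
#4 <5,0,0>
R:1↔3 J1 <5,1,0>
R:1↔0 J1 <5,2,0>
R:2↔1 J1 <5,3,0>
#5 <6,3,0>
#6 <7,3,0>
PS:1↔4 J2 <7,3,1>
C:6↔3 J2 <7,3,2>
P:1↔6 J1 <7,4,2>
PS:5↔2 J2 <7,4,3>
3×6 − 2×4 − 1×3 = 7

M = 7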